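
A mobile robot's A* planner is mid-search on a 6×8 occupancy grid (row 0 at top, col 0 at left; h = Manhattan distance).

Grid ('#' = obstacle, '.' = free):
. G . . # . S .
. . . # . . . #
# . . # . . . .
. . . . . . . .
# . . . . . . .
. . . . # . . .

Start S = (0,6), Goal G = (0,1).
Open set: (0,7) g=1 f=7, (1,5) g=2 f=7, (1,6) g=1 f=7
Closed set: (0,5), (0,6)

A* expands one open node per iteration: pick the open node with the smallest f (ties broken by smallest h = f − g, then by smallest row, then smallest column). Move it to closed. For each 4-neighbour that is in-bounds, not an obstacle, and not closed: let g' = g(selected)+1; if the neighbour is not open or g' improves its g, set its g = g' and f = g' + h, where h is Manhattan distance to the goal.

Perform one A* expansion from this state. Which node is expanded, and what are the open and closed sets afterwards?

step 1: expand (1,5) (f=7, h=5) → closed; open now [(0,7) g=1 f=7, (1,4) g=3 f=7, (1,6) g=1 f=7, (2,5) g=3 f=9]

expanded=(1,5); open=[(0,7) g=1 f=7, (1,4) g=3 f=7, (1,6) g=1 f=7, (2,5) g=3 f=9]; closed=[(0,5), (0,6), (1,5)]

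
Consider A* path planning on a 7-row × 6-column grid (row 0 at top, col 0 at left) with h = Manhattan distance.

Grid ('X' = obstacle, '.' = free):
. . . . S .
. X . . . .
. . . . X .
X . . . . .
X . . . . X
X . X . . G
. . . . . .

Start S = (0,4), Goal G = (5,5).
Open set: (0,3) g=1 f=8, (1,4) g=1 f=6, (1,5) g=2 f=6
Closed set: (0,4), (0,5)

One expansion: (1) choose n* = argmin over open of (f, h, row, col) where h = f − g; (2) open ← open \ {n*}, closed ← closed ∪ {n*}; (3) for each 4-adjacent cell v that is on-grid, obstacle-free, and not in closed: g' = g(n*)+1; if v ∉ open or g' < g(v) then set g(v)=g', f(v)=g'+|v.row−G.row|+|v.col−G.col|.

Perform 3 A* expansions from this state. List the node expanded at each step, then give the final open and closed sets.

step 1: expand (1,5) (f=6, h=4) → closed; open now [(0,3) g=1 f=8, (1,4) g=1 f=6, (2,5) g=3 f=6]
step 2: expand (2,5) (f=6, h=3) → closed; open now [(0,3) g=1 f=8, (1,4) g=1 f=6, (3,5) g=4 f=6]
step 3: expand (3,5) (f=6, h=2) → closed; open now [(0,3) g=1 f=8, (1,4) g=1 f=6, (3,4) g=5 f=8]

order=[(1,5) → (2,5) → (3,5)]; open=[(0,3) g=1 f=8, (1,4) g=1 f=6, (3,4) g=5 f=8]; closed=[(0,4), (0,5), (1,5), (2,5), (3,5)]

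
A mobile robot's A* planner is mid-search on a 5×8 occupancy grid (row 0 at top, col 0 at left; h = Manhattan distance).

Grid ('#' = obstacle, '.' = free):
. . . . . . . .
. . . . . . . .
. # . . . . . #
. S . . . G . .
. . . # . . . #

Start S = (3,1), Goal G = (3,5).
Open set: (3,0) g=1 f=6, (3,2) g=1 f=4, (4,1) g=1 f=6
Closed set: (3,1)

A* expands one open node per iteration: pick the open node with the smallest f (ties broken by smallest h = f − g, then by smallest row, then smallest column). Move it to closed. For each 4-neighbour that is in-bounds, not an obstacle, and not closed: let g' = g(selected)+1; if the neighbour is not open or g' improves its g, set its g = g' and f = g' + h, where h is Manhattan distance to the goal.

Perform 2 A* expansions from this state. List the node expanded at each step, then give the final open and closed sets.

step 1: expand (3,2) (f=4, h=3) → closed; open now [(2,2) g=2 f=6, (3,0) g=1 f=6, (3,3) g=2 f=4, (4,1) g=1 f=6, (4,2) g=2 f=6]
step 2: expand (3,3) (f=4, h=2) → closed; open now [(2,2) g=2 f=6, (2,3) g=3 f=6, (3,0) g=1 f=6, (3,4) g=3 f=4, (4,1) g=1 f=6, (4,2) g=2 f=6]

order=[(3,2) → (3,3)]; open=[(2,2) g=2 f=6, (2,3) g=3 f=6, (3,0) g=1 f=6, (3,4) g=3 f=4, (4,1) g=1 f=6, (4,2) g=2 f=6]; closed=[(3,1), (3,2), (3,3)]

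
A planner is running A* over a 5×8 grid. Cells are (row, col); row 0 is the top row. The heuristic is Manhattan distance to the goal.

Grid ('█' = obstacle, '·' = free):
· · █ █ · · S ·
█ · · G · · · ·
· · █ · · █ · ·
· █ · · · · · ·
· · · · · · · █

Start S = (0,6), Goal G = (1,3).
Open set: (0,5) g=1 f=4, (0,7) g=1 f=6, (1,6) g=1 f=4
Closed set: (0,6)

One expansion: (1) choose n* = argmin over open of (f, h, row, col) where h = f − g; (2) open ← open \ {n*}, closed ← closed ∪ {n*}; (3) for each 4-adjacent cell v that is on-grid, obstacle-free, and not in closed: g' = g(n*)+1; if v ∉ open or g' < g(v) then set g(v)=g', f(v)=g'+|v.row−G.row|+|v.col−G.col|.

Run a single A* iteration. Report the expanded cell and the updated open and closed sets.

step 1: expand (0,5) (f=4, h=3) → closed; open now [(0,4) g=2 f=4, (0,7) g=1 f=6, (1,5) g=2 f=4, (1,6) g=1 f=4]

expanded=(0,5); open=[(0,4) g=2 f=4, (0,7) g=1 f=6, (1,5) g=2 f=4, (1,6) g=1 f=4]; closed=[(0,5), (0,6)]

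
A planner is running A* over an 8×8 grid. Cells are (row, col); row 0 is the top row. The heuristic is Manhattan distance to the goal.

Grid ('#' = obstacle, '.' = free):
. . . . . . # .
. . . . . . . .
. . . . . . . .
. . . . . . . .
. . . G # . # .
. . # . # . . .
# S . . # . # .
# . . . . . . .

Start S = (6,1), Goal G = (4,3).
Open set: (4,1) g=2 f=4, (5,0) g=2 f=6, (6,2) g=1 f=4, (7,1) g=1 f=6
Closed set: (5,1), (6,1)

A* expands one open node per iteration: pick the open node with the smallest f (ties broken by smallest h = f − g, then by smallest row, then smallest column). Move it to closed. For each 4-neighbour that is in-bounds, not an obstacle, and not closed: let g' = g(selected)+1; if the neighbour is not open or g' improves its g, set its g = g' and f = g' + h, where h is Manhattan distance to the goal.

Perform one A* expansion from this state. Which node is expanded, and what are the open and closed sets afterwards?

step 1: expand (4,1) (f=4, h=2) → closed; open now [(3,1) g=3 f=6, (4,0) g=3 f=6, (4,2) g=3 f=4, (5,0) g=2 f=6, (6,2) g=1 f=4, (7,1) g=1 f=6]

expanded=(4,1); open=[(3,1) g=3 f=6, (4,0) g=3 f=6, (4,2) g=3 f=4, (5,0) g=2 f=6, (6,2) g=1 f=4, (7,1) g=1 f=6]; closed=[(4,1), (5,1), (6,1)]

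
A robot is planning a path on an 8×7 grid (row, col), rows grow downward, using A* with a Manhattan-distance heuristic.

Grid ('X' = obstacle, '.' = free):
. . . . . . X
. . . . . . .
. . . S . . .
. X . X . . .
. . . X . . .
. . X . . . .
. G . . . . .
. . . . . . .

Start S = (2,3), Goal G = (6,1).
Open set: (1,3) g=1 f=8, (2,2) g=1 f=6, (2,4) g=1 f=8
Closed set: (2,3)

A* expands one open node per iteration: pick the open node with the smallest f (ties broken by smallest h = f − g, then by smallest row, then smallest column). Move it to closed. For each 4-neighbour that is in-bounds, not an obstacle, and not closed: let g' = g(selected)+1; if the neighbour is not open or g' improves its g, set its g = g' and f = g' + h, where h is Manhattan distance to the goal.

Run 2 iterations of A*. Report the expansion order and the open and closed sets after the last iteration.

order=[(2,2) → (2,1)]; open=[(1,1) g=3 f=8, (1,2) g=2 f=8, (1,3) g=1 f=8, (2,0) g=3 f=8, (2,4) g=1 f=8, (3,2) g=2 f=6]; closed=[(2,1), (2,2), (2,3)]

step 1: expand (2,2) (f=6, h=5) → closed; open now [(1,2) g=2 f=8, (1,3) g=1 f=8, (2,1) g=2 f=6, (2,4) g=1 f=8, (3,2) g=2 f=6]
step 2: expand (2,1) (f=6, h=4) → closed; open now [(1,1) g=3 f=8, (1,2) g=2 f=8, (1,3) g=1 f=8, (2,0) g=3 f=8, (2,4) g=1 f=8, (3,2) g=2 f=6]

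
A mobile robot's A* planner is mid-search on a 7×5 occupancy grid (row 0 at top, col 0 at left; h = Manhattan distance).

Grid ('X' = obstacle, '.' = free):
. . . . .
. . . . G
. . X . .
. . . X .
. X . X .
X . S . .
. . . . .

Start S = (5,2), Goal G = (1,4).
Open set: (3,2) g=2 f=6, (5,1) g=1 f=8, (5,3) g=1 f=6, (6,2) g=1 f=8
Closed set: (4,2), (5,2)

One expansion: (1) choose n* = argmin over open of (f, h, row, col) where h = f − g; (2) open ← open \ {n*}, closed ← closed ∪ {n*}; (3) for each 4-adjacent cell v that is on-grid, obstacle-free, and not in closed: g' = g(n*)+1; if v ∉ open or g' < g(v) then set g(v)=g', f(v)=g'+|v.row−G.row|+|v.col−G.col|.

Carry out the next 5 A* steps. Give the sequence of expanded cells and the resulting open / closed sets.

order=[(3,2) → (5,3) → (5,4) → (4,4) → (3,4)]; open=[(2,4) g=5 f=6, (3,1) g=3 f=8, (5,1) g=1 f=8, (6,2) g=1 f=8, (6,3) g=2 f=8, (6,4) g=3 f=8]; closed=[(3,2), (3,4), (4,2), (4,4), (5,2), (5,3), (5,4)]

step 1: expand (3,2) (f=6, h=4) → closed; open now [(3,1) g=3 f=8, (5,1) g=1 f=8, (5,3) g=1 f=6, (6,2) g=1 f=8]
step 2: expand (5,3) (f=6, h=5) → closed; open now [(3,1) g=3 f=8, (5,1) g=1 f=8, (5,4) g=2 f=6, (6,2) g=1 f=8, (6,3) g=2 f=8]
step 3: expand (5,4) (f=6, h=4) → closed; open now [(3,1) g=3 f=8, (4,4) g=3 f=6, (5,1) g=1 f=8, (6,2) g=1 f=8, (6,3) g=2 f=8, (6,4) g=3 f=8]
step 4: expand (4,4) (f=6, h=3) → closed; open now [(3,1) g=3 f=8, (3,4) g=4 f=6, (5,1) g=1 f=8, (6,2) g=1 f=8, (6,3) g=2 f=8, (6,4) g=3 f=8]
step 5: expand (3,4) (f=6, h=2) → closed; open now [(2,4) g=5 f=6, (3,1) g=3 f=8, (5,1) g=1 f=8, (6,2) g=1 f=8, (6,3) g=2 f=8, (6,4) g=3 f=8]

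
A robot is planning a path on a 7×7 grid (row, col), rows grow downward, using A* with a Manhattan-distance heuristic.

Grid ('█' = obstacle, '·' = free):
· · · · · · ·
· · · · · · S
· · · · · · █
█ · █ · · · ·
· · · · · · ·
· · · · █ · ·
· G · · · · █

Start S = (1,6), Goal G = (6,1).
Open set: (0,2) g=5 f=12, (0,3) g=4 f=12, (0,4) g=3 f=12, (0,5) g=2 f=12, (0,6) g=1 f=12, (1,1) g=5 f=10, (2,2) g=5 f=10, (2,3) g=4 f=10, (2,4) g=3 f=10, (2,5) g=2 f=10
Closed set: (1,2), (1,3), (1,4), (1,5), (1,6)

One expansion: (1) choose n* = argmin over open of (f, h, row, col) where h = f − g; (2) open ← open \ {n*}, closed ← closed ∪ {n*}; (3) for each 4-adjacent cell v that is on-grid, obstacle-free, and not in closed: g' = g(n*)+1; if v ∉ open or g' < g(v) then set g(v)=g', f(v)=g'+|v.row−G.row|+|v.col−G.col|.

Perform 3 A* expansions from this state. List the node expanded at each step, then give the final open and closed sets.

order=[(1,1) → (2,1) → (3,1)]; open=[(0,1) g=6 f=12, (0,2) g=5 f=12, (0,3) g=4 f=12, (0,4) g=3 f=12, (0,5) g=2 f=12, (0,6) g=1 f=12, (1,0) g=6 f=12, (2,0) g=7 f=12, (2,2) g=5 f=10, (2,3) g=4 f=10, (2,4) g=3 f=10, (2,5) g=2 f=10, (4,1) g=8 f=10]; closed=[(1,1), (1,2), (1,3), (1,4), (1,5), (1,6), (2,1), (3,1)]

step 1: expand (1,1) (f=10, h=5) → closed; open now [(0,1) g=6 f=12, (0,2) g=5 f=12, (0,3) g=4 f=12, (0,4) g=3 f=12, (0,5) g=2 f=12, (0,6) g=1 f=12, (1,0) g=6 f=12, (2,1) g=6 f=10, (2,2) g=5 f=10, (2,3) g=4 f=10, (2,4) g=3 f=10, (2,5) g=2 f=10]
step 2: expand (2,1) (f=10, h=4) → closed; open now [(0,1) g=6 f=12, (0,2) g=5 f=12, (0,3) g=4 f=12, (0,4) g=3 f=12, (0,5) g=2 f=12, (0,6) g=1 f=12, (1,0) g=6 f=12, (2,0) g=7 f=12, (2,2) g=5 f=10, (2,3) g=4 f=10, (2,4) g=3 f=10, (2,5) g=2 f=10, (3,1) g=7 f=10]
step 3: expand (3,1) (f=10, h=3) → closed; open now [(0,1) g=6 f=12, (0,2) g=5 f=12, (0,3) g=4 f=12, (0,4) g=3 f=12, (0,5) g=2 f=12, (0,6) g=1 f=12, (1,0) g=6 f=12, (2,0) g=7 f=12, (2,2) g=5 f=10, (2,3) g=4 f=10, (2,4) g=3 f=10, (2,5) g=2 f=10, (4,1) g=8 f=10]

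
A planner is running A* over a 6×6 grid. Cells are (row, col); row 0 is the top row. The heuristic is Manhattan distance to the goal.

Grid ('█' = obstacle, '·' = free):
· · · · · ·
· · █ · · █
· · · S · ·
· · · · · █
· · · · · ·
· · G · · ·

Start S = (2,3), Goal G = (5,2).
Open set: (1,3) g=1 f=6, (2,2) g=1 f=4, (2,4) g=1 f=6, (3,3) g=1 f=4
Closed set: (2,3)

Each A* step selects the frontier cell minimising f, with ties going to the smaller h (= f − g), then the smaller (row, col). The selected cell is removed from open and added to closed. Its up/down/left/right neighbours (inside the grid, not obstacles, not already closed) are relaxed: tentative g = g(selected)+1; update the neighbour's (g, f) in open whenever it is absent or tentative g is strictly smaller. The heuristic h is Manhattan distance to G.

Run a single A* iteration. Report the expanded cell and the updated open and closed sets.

step 1: expand (2,2) (f=4, h=3) → closed; open now [(1,3) g=1 f=6, (2,1) g=2 f=6, (2,4) g=1 f=6, (3,2) g=2 f=4, (3,3) g=1 f=4]

expanded=(2,2); open=[(1,3) g=1 f=6, (2,1) g=2 f=6, (2,4) g=1 f=6, (3,2) g=2 f=4, (3,3) g=1 f=4]; closed=[(2,2), (2,3)]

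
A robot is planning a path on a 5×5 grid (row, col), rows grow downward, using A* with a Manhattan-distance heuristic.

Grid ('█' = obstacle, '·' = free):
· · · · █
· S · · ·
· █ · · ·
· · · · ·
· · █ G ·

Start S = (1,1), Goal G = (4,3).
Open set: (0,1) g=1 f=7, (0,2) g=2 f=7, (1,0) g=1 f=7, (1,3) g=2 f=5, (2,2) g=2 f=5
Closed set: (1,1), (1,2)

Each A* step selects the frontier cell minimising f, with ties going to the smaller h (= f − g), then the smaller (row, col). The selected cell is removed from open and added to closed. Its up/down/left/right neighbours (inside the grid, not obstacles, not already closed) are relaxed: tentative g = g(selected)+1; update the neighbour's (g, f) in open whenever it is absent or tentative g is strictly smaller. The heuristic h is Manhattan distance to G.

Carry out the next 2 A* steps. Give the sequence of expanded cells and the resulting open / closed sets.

step 1: expand (1,3) (f=5, h=3) → closed; open now [(0,1) g=1 f=7, (0,2) g=2 f=7, (0,3) g=3 f=7, (1,0) g=1 f=7, (1,4) g=3 f=7, (2,2) g=2 f=5, (2,3) g=3 f=5]
step 2: expand (2,3) (f=5, h=2) → closed; open now [(0,1) g=1 f=7, (0,2) g=2 f=7, (0,3) g=3 f=7, (1,0) g=1 f=7, (1,4) g=3 f=7, (2,2) g=2 f=5, (2,4) g=4 f=7, (3,3) g=4 f=5]

order=[(1,3) → (2,3)]; open=[(0,1) g=1 f=7, (0,2) g=2 f=7, (0,3) g=3 f=7, (1,0) g=1 f=7, (1,4) g=3 f=7, (2,2) g=2 f=5, (2,4) g=4 f=7, (3,3) g=4 f=5]; closed=[(1,1), (1,2), (1,3), (2,3)]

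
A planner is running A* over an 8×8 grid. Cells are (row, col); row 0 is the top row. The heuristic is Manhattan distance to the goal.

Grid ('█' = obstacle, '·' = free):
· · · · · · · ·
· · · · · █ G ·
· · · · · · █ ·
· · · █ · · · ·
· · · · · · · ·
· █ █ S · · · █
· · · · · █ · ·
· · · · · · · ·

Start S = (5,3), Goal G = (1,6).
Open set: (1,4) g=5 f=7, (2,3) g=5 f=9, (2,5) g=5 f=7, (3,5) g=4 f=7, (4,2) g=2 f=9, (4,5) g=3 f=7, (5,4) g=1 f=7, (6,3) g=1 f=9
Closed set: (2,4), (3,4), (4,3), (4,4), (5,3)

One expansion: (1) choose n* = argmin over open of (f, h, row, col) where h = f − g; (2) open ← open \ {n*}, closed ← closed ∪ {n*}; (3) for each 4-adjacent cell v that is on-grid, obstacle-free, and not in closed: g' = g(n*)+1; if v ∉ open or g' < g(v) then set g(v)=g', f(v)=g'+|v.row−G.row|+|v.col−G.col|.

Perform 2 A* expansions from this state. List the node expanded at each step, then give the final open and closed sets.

step 1: expand (1,4) (f=7, h=2) → closed; open now [(0,4) g=6 f=9, (1,3) g=6 f=9, (2,3) g=5 f=9, (2,5) g=5 f=7, (3,5) g=4 f=7, (4,2) g=2 f=9, (4,5) g=3 f=7, (5,4) g=1 f=7, (6,3) g=1 f=9]
step 2: expand (2,5) (f=7, h=2) → closed; open now [(0,4) g=6 f=9, (1,3) g=6 f=9, (2,3) g=5 f=9, (3,5) g=4 f=7, (4,2) g=2 f=9, (4,5) g=3 f=7, (5,4) g=1 f=7, (6,3) g=1 f=9]

order=[(1,4) → (2,5)]; open=[(0,4) g=6 f=9, (1,3) g=6 f=9, (2,3) g=5 f=9, (3,5) g=4 f=7, (4,2) g=2 f=9, (4,5) g=3 f=7, (5,4) g=1 f=7, (6,3) g=1 f=9]; closed=[(1,4), (2,4), (2,5), (3,4), (4,3), (4,4), (5,3)]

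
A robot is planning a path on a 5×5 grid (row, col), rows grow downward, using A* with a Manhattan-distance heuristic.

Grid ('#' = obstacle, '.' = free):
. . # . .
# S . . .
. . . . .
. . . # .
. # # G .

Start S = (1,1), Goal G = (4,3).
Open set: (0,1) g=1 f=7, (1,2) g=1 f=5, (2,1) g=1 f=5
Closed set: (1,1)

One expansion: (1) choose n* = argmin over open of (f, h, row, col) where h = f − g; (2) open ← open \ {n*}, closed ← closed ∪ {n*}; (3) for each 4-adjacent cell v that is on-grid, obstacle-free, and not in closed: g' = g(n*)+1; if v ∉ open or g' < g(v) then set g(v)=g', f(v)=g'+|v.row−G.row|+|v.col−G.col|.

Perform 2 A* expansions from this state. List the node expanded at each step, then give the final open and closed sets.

step 1: expand (1,2) (f=5, h=4) → closed; open now [(0,1) g=1 f=7, (1,3) g=2 f=5, (2,1) g=1 f=5, (2,2) g=2 f=5]
step 2: expand (1,3) (f=5, h=3) → closed; open now [(0,1) g=1 f=7, (0,3) g=3 f=7, (1,4) g=3 f=7, (2,1) g=1 f=5, (2,2) g=2 f=5, (2,3) g=3 f=5]

order=[(1,2) → (1,3)]; open=[(0,1) g=1 f=7, (0,3) g=3 f=7, (1,4) g=3 f=7, (2,1) g=1 f=5, (2,2) g=2 f=5, (2,3) g=3 f=5]; closed=[(1,1), (1,2), (1,3)]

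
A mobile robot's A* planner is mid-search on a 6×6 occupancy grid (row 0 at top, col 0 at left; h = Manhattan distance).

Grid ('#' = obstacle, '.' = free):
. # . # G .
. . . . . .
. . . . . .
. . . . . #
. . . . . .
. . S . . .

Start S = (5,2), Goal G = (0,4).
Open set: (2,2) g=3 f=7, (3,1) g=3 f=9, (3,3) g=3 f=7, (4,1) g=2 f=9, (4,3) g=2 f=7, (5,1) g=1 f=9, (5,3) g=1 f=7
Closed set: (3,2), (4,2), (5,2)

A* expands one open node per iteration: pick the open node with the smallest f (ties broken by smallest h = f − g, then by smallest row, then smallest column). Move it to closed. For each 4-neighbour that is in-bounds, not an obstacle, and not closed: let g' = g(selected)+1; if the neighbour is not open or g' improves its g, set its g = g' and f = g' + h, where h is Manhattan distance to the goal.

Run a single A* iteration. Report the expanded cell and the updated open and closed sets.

expanded=(2,2); open=[(1,2) g=4 f=7, (2,1) g=4 f=9, (2,3) g=4 f=7, (3,1) g=3 f=9, (3,3) g=3 f=7, (4,1) g=2 f=9, (4,3) g=2 f=7, (5,1) g=1 f=9, (5,3) g=1 f=7]; closed=[(2,2), (3,2), (4,2), (5,2)]

step 1: expand (2,2) (f=7, h=4) → closed; open now [(1,2) g=4 f=7, (2,1) g=4 f=9, (2,3) g=4 f=7, (3,1) g=3 f=9, (3,3) g=3 f=7, (4,1) g=2 f=9, (4,3) g=2 f=7, (5,1) g=1 f=9, (5,3) g=1 f=7]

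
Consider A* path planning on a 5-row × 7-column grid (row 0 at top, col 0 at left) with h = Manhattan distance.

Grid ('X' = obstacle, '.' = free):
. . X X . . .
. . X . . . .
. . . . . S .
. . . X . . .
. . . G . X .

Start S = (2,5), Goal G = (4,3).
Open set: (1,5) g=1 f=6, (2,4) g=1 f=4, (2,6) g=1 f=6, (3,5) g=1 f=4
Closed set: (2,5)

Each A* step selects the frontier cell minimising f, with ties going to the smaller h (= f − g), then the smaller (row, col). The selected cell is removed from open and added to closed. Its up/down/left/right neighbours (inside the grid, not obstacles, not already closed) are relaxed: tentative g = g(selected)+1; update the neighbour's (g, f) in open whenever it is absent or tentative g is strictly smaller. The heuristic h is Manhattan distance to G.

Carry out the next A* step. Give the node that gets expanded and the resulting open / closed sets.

expanded=(2,4); open=[(1,4) g=2 f=6, (1,5) g=1 f=6, (2,3) g=2 f=4, (2,6) g=1 f=6, (3,4) g=2 f=4, (3,5) g=1 f=4]; closed=[(2,4), (2,5)]

step 1: expand (2,4) (f=4, h=3) → closed; open now [(1,4) g=2 f=6, (1,5) g=1 f=6, (2,3) g=2 f=4, (2,6) g=1 f=6, (3,4) g=2 f=4, (3,5) g=1 f=4]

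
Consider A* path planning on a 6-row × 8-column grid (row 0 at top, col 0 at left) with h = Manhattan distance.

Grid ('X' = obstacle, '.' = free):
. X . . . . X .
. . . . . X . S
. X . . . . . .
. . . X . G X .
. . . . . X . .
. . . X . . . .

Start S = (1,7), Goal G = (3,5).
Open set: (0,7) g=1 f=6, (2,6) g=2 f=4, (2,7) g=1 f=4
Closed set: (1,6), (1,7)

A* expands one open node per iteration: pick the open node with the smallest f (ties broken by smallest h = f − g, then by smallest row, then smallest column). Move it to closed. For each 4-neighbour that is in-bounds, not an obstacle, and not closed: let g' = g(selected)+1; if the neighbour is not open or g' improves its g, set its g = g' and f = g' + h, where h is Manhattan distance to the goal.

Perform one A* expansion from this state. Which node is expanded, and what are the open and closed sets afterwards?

step 1: expand (2,6) (f=4, h=2) → closed; open now [(0,7) g=1 f=6, (2,5) g=3 f=4, (2,7) g=1 f=4]

expanded=(2,6); open=[(0,7) g=1 f=6, (2,5) g=3 f=4, (2,7) g=1 f=4]; closed=[(1,6), (1,7), (2,6)]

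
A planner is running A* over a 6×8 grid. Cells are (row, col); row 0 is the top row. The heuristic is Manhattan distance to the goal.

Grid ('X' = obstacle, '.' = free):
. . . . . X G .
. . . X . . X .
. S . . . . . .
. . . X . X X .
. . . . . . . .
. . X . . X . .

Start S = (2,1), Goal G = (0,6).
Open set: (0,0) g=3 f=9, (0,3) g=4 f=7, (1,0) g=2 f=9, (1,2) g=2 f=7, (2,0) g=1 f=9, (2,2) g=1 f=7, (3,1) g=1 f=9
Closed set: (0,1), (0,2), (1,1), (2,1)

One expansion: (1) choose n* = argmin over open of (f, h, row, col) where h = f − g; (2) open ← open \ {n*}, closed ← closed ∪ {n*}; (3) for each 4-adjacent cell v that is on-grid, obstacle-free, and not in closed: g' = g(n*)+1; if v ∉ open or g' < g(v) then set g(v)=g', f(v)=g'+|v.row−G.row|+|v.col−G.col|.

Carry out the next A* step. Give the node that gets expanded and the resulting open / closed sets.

step 1: expand (0,3) (f=7, h=3) → closed; open now [(0,0) g=3 f=9, (0,4) g=5 f=7, (1,0) g=2 f=9, (1,2) g=2 f=7, (2,0) g=1 f=9, (2,2) g=1 f=7, (3,1) g=1 f=9]

expanded=(0,3); open=[(0,0) g=3 f=9, (0,4) g=5 f=7, (1,0) g=2 f=9, (1,2) g=2 f=7, (2,0) g=1 f=9, (2,2) g=1 f=7, (3,1) g=1 f=9]; closed=[(0,1), (0,2), (0,3), (1,1), (2,1)]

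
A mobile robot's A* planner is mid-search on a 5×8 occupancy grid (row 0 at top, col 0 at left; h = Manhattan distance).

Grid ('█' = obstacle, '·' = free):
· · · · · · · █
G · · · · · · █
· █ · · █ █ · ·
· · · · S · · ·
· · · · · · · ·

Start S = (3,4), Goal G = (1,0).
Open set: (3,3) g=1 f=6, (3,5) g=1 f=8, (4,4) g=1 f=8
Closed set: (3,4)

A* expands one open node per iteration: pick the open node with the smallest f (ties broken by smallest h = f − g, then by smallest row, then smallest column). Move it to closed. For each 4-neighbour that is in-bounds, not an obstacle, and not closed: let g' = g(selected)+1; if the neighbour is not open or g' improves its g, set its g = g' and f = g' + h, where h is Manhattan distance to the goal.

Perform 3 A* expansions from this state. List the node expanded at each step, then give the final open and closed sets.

order=[(3,3) → (2,3) → (1,3)]; open=[(0,3) g=4 f=8, (1,2) g=4 f=6, (1,4) g=4 f=8, (2,2) g=3 f=6, (3,2) g=2 f=6, (3,5) g=1 f=8, (4,3) g=2 f=8, (4,4) g=1 f=8]; closed=[(1,3), (2,3), (3,3), (3,4)]

step 1: expand (3,3) (f=6, h=5) → closed; open now [(2,3) g=2 f=6, (3,2) g=2 f=6, (3,5) g=1 f=8, (4,3) g=2 f=8, (4,4) g=1 f=8]
step 2: expand (2,3) (f=6, h=4) → closed; open now [(1,3) g=3 f=6, (2,2) g=3 f=6, (3,2) g=2 f=6, (3,5) g=1 f=8, (4,3) g=2 f=8, (4,4) g=1 f=8]
step 3: expand (1,3) (f=6, h=3) → closed; open now [(0,3) g=4 f=8, (1,2) g=4 f=6, (1,4) g=4 f=8, (2,2) g=3 f=6, (3,2) g=2 f=6, (3,5) g=1 f=8, (4,3) g=2 f=8, (4,4) g=1 f=8]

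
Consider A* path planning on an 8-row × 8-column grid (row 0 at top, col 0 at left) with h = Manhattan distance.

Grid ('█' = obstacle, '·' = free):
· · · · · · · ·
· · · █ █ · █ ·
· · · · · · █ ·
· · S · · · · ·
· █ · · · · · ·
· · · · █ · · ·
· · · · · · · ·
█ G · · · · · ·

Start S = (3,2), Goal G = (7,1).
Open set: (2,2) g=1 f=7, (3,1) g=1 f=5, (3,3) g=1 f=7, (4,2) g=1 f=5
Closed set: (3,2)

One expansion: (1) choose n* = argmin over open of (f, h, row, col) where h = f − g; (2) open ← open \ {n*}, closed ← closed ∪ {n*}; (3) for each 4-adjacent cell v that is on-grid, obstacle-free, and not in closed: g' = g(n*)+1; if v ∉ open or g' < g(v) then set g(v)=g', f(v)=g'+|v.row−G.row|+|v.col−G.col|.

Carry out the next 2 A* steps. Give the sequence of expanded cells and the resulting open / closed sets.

step 1: expand (3,1) (f=5, h=4) → closed; open now [(2,1) g=2 f=7, (2,2) g=1 f=7, (3,0) g=2 f=7, (3,3) g=1 f=7, (4,2) g=1 f=5]
step 2: expand (4,2) (f=5, h=4) → closed; open now [(2,1) g=2 f=7, (2,2) g=1 f=7, (3,0) g=2 f=7, (3,3) g=1 f=7, (4,3) g=2 f=7, (5,2) g=2 f=5]

order=[(3,1) → (4,2)]; open=[(2,1) g=2 f=7, (2,2) g=1 f=7, (3,0) g=2 f=7, (3,3) g=1 f=7, (4,3) g=2 f=7, (5,2) g=2 f=5]; closed=[(3,1), (3,2), (4,2)]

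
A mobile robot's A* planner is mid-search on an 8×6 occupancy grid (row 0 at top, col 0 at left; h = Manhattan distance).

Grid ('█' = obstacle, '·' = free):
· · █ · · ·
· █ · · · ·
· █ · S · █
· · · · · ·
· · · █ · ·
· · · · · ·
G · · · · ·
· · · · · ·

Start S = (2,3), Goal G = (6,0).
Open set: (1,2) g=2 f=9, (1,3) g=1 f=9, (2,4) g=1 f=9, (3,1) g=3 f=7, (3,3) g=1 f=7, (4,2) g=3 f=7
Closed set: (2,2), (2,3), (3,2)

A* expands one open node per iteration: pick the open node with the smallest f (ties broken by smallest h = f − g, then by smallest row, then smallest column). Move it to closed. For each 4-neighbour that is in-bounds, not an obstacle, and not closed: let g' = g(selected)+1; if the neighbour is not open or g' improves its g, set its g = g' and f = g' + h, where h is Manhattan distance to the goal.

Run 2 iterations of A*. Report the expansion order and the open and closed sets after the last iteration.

step 1: expand (3,1) (f=7, h=4) → closed; open now [(1,2) g=2 f=9, (1,3) g=1 f=9, (2,4) g=1 f=9, (3,0) g=4 f=7, (3,3) g=1 f=7, (4,1) g=4 f=7, (4,2) g=3 f=7]
step 2: expand (3,0) (f=7, h=3) → closed; open now [(1,2) g=2 f=9, (1,3) g=1 f=9, (2,0) g=5 f=9, (2,4) g=1 f=9, (3,3) g=1 f=7, (4,0) g=5 f=7, (4,1) g=4 f=7, (4,2) g=3 f=7]

order=[(3,1) → (3,0)]; open=[(1,2) g=2 f=9, (1,3) g=1 f=9, (2,0) g=5 f=9, (2,4) g=1 f=9, (3,3) g=1 f=7, (4,0) g=5 f=7, (4,1) g=4 f=7, (4,2) g=3 f=7]; closed=[(2,2), (2,3), (3,0), (3,1), (3,2)]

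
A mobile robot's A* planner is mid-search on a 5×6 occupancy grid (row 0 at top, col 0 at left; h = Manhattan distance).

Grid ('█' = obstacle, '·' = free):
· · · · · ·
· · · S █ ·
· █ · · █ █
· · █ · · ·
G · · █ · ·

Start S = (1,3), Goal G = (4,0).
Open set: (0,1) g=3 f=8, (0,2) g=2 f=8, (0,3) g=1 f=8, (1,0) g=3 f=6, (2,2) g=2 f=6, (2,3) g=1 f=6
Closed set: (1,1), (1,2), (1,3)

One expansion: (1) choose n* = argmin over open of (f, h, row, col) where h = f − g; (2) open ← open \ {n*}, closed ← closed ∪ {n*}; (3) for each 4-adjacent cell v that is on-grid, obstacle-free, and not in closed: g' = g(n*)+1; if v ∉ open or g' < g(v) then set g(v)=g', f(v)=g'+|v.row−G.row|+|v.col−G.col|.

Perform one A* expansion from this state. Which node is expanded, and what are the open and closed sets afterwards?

step 1: expand (1,0) (f=6, h=3) → closed; open now [(0,0) g=4 f=8, (0,1) g=3 f=8, (0,2) g=2 f=8, (0,3) g=1 f=8, (2,0) g=4 f=6, (2,2) g=2 f=6, (2,3) g=1 f=6]

expanded=(1,0); open=[(0,0) g=4 f=8, (0,1) g=3 f=8, (0,2) g=2 f=8, (0,3) g=1 f=8, (2,0) g=4 f=6, (2,2) g=2 f=6, (2,3) g=1 f=6]; closed=[(1,0), (1,1), (1,2), (1,3)]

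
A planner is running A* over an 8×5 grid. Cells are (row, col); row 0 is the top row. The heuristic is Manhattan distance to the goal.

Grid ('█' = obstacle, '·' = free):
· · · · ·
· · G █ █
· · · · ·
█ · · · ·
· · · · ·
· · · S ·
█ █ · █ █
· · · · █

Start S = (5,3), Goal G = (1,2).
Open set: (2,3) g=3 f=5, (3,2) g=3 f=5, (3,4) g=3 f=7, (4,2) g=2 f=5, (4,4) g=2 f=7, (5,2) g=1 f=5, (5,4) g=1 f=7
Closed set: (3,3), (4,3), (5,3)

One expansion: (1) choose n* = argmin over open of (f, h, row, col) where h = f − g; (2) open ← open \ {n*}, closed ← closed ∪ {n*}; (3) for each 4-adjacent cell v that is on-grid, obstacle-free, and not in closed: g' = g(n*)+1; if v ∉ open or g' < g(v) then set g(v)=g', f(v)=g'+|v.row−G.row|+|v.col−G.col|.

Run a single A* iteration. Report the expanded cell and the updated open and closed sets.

expanded=(2,3); open=[(2,2) g=4 f=5, (2,4) g=4 f=7, (3,2) g=3 f=5, (3,4) g=3 f=7, (4,2) g=2 f=5, (4,4) g=2 f=7, (5,2) g=1 f=5, (5,4) g=1 f=7]; closed=[(2,3), (3,3), (4,3), (5,3)]

step 1: expand (2,3) (f=5, h=2) → closed; open now [(2,2) g=4 f=5, (2,4) g=4 f=7, (3,2) g=3 f=5, (3,4) g=3 f=7, (4,2) g=2 f=5, (4,4) g=2 f=7, (5,2) g=1 f=5, (5,4) g=1 f=7]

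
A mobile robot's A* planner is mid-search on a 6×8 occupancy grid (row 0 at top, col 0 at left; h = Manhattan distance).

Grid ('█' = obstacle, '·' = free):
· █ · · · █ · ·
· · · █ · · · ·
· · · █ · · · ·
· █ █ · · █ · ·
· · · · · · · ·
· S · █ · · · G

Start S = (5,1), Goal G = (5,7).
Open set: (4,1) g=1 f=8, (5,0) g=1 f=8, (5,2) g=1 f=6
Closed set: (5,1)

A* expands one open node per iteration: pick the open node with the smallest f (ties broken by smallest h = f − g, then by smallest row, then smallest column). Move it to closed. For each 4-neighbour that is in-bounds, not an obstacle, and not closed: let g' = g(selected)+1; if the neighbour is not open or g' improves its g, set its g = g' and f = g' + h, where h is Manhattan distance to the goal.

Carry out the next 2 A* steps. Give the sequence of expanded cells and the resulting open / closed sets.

order=[(5,2) → (4,2)]; open=[(4,1) g=1 f=8, (4,3) g=3 f=8, (5,0) g=1 f=8]; closed=[(4,2), (5,1), (5,2)]

step 1: expand (5,2) (f=6, h=5) → closed; open now [(4,1) g=1 f=8, (4,2) g=2 f=8, (5,0) g=1 f=8]
step 2: expand (4,2) (f=8, h=6) → closed; open now [(4,1) g=1 f=8, (4,3) g=3 f=8, (5,0) g=1 f=8]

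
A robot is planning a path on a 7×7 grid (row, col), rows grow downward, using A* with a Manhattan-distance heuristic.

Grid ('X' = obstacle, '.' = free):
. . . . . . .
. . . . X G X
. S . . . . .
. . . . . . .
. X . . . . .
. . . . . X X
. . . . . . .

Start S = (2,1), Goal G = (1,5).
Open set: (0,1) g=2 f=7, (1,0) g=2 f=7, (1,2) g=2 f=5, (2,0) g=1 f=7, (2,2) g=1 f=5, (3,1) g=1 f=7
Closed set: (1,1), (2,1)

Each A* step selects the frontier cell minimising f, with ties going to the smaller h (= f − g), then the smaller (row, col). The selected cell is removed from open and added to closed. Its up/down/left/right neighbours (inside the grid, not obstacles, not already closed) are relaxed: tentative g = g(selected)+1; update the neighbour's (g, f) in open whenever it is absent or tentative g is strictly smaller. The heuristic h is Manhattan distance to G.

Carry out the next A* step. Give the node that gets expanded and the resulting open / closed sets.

step 1: expand (1,2) (f=5, h=3) → closed; open now [(0,1) g=2 f=7, (0,2) g=3 f=7, (1,0) g=2 f=7, (1,3) g=3 f=5, (2,0) g=1 f=7, (2,2) g=1 f=5, (3,1) g=1 f=7]

expanded=(1,2); open=[(0,1) g=2 f=7, (0,2) g=3 f=7, (1,0) g=2 f=7, (1,3) g=3 f=5, (2,0) g=1 f=7, (2,2) g=1 f=5, (3,1) g=1 f=7]; closed=[(1,1), (1,2), (2,1)]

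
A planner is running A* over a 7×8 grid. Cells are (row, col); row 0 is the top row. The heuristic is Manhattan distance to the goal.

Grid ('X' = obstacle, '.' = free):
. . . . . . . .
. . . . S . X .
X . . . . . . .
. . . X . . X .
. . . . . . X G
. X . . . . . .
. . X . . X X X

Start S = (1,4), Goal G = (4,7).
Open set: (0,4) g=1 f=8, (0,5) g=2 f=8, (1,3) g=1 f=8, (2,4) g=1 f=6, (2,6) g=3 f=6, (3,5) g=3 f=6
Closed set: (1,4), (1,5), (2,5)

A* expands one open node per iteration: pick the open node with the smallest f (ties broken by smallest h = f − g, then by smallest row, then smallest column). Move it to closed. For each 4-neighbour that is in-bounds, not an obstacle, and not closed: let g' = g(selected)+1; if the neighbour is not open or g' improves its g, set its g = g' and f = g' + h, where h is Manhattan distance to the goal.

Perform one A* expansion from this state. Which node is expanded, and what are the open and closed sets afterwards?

step 1: expand (2,6) (f=6, h=3) → closed; open now [(0,4) g=1 f=8, (0,5) g=2 f=8, (1,3) g=1 f=8, (2,4) g=1 f=6, (2,7) g=4 f=6, (3,5) g=3 f=6]

expanded=(2,6); open=[(0,4) g=1 f=8, (0,5) g=2 f=8, (1,3) g=1 f=8, (2,4) g=1 f=6, (2,7) g=4 f=6, (3,5) g=3 f=6]; closed=[(1,4), (1,5), (2,5), (2,6)]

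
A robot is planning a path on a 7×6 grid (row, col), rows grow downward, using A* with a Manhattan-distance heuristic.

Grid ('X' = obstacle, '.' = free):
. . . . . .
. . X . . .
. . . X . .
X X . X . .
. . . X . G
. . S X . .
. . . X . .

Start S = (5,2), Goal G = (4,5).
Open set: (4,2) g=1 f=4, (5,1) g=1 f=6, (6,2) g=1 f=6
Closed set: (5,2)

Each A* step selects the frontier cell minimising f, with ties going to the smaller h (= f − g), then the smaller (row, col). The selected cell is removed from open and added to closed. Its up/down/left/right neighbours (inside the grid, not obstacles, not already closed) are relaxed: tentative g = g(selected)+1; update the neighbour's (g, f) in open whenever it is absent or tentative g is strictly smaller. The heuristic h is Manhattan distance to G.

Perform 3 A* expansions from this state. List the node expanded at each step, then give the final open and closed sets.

step 1: expand (4,2) (f=4, h=3) → closed; open now [(3,2) g=2 f=6, (4,1) g=2 f=6, (5,1) g=1 f=6, (6,2) g=1 f=6]
step 2: expand (3,2) (f=6, h=4) → closed; open now [(2,2) g=3 f=8, (4,1) g=2 f=6, (5,1) g=1 f=6, (6,2) g=1 f=6]
step 3: expand (4,1) (f=6, h=4) → closed; open now [(2,2) g=3 f=8, (4,0) g=3 f=8, (5,1) g=1 f=6, (6,2) g=1 f=6]

order=[(4,2) → (3,2) → (4,1)]; open=[(2,2) g=3 f=8, (4,0) g=3 f=8, (5,1) g=1 f=6, (6,2) g=1 f=6]; closed=[(3,2), (4,1), (4,2), (5,2)]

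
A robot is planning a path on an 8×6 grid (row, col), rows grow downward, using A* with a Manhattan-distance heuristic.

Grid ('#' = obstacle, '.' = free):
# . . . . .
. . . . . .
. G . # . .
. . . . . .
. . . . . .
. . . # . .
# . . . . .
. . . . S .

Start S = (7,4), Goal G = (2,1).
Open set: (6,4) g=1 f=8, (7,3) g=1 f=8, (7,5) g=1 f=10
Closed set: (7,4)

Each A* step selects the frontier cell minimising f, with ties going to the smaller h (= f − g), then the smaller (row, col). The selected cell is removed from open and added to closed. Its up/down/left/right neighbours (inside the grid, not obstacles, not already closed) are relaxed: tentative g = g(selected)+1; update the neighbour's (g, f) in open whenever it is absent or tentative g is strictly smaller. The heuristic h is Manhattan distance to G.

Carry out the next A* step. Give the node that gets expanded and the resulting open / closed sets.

expanded=(6,4); open=[(5,4) g=2 f=8, (6,3) g=2 f=8, (6,5) g=2 f=10, (7,3) g=1 f=8, (7,5) g=1 f=10]; closed=[(6,4), (7,4)]

step 1: expand (6,4) (f=8, h=7) → closed; open now [(5,4) g=2 f=8, (6,3) g=2 f=8, (6,5) g=2 f=10, (7,3) g=1 f=8, (7,5) g=1 f=10]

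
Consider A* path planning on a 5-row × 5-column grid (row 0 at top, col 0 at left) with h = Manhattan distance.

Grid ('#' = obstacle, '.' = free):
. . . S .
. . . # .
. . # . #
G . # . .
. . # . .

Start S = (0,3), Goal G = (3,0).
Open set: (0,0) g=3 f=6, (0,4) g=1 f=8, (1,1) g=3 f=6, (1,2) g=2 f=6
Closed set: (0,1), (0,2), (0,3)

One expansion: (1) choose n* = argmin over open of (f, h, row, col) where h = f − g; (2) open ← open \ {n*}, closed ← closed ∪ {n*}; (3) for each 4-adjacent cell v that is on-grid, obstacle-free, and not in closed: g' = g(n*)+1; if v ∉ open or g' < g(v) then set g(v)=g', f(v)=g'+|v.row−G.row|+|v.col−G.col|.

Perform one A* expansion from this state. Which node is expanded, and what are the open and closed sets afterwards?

expanded=(0,0); open=[(0,4) g=1 f=8, (1,0) g=4 f=6, (1,1) g=3 f=6, (1,2) g=2 f=6]; closed=[(0,0), (0,1), (0,2), (0,3)]

step 1: expand (0,0) (f=6, h=3) → closed; open now [(0,4) g=1 f=8, (1,0) g=4 f=6, (1,1) g=3 f=6, (1,2) g=2 f=6]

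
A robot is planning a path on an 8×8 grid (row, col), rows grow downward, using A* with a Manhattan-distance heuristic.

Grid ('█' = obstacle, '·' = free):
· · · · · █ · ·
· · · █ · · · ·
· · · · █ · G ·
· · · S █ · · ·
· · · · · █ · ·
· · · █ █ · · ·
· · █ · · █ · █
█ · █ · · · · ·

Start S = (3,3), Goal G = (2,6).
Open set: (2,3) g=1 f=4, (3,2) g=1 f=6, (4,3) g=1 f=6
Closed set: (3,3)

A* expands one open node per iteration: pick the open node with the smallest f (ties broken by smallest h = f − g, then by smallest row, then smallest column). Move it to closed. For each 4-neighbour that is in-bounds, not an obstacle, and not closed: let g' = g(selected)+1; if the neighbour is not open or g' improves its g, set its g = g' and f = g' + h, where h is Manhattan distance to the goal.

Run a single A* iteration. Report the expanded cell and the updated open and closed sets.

step 1: expand (2,3) (f=4, h=3) → closed; open now [(2,2) g=2 f=6, (3,2) g=1 f=6, (4,3) g=1 f=6]

expanded=(2,3); open=[(2,2) g=2 f=6, (3,2) g=1 f=6, (4,3) g=1 f=6]; closed=[(2,3), (3,3)]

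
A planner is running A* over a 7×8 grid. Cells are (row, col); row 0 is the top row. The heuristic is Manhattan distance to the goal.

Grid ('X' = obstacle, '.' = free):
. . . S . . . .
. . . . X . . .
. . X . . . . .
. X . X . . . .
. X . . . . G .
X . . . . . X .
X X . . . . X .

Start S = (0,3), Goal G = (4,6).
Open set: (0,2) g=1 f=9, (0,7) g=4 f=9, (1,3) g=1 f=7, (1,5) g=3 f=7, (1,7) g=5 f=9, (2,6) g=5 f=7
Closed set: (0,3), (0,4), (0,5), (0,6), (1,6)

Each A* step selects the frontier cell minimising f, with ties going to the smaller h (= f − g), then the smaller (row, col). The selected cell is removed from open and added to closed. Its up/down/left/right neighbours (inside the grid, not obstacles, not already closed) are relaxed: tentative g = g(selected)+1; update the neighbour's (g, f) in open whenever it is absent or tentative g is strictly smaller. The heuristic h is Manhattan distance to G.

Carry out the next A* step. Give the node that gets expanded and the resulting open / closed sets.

step 1: expand (2,6) (f=7, h=2) → closed; open now [(0,2) g=1 f=9, (0,7) g=4 f=9, (1,3) g=1 f=7, (1,5) g=3 f=7, (1,7) g=5 f=9, (2,5) g=6 f=9, (2,7) g=6 f=9, (3,6) g=6 f=7]

expanded=(2,6); open=[(0,2) g=1 f=9, (0,7) g=4 f=9, (1,3) g=1 f=7, (1,5) g=3 f=7, (1,7) g=5 f=9, (2,5) g=6 f=9, (2,7) g=6 f=9, (3,6) g=6 f=7]; closed=[(0,3), (0,4), (0,5), (0,6), (1,6), (2,6)]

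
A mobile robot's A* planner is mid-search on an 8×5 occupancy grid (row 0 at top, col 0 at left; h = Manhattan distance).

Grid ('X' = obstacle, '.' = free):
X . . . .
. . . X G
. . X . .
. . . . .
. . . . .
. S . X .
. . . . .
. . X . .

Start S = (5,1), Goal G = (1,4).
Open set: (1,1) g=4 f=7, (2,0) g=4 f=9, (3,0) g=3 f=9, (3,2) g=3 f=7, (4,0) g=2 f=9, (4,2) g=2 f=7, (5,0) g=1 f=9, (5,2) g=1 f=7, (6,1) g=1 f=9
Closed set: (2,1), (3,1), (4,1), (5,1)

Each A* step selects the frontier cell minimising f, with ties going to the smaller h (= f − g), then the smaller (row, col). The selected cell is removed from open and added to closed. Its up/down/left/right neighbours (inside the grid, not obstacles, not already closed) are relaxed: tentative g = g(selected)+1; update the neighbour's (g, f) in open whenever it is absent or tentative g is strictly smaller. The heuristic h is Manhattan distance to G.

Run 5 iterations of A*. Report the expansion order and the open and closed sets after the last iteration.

order=[(1,1) → (1,2) → (3,2) → (3,3) → (2,3)]; open=[(0,1) g=5 f=9, (0,2) g=6 f=9, (1,0) g=5 f=9, (2,0) g=4 f=9, (2,4) g=6 f=7, (3,0) g=3 f=9, (3,4) g=5 f=7, (4,0) g=2 f=9, (4,2) g=2 f=7, (4,3) g=5 f=9, (5,0) g=1 f=9, (5,2) g=1 f=7, (6,1) g=1 f=9]; closed=[(1,1), (1,2), (2,1), (2,3), (3,1), (3,2), (3,3), (4,1), (5,1)]

step 1: expand (1,1) (f=7, h=3) → closed; open now [(0,1) g=5 f=9, (1,0) g=5 f=9, (1,2) g=5 f=7, (2,0) g=4 f=9, (3,0) g=3 f=9, (3,2) g=3 f=7, (4,0) g=2 f=9, (4,2) g=2 f=7, (5,0) g=1 f=9, (5,2) g=1 f=7, (6,1) g=1 f=9]
step 2: expand (1,2) (f=7, h=2) → closed; open now [(0,1) g=5 f=9, (0,2) g=6 f=9, (1,0) g=5 f=9, (2,0) g=4 f=9, (3,0) g=3 f=9, (3,2) g=3 f=7, (4,0) g=2 f=9, (4,2) g=2 f=7, (5,0) g=1 f=9, (5,2) g=1 f=7, (6,1) g=1 f=9]
step 3: expand (3,2) (f=7, h=4) → closed; open now [(0,1) g=5 f=9, (0,2) g=6 f=9, (1,0) g=5 f=9, (2,0) g=4 f=9, (3,0) g=3 f=9, (3,3) g=4 f=7, (4,0) g=2 f=9, (4,2) g=2 f=7, (5,0) g=1 f=9, (5,2) g=1 f=7, (6,1) g=1 f=9]
step 4: expand (3,3) (f=7, h=3) → closed; open now [(0,1) g=5 f=9, (0,2) g=6 f=9, (1,0) g=5 f=9, (2,0) g=4 f=9, (2,3) g=5 f=7, (3,0) g=3 f=9, (3,4) g=5 f=7, (4,0) g=2 f=9, (4,2) g=2 f=7, (4,3) g=5 f=9, (5,0) g=1 f=9, (5,2) g=1 f=7, (6,1) g=1 f=9]
step 5: expand (2,3) (f=7, h=2) → closed; open now [(0,1) g=5 f=9, (0,2) g=6 f=9, (1,0) g=5 f=9, (2,0) g=4 f=9, (2,4) g=6 f=7, (3,0) g=3 f=9, (3,4) g=5 f=7, (4,0) g=2 f=9, (4,2) g=2 f=7, (4,3) g=5 f=9, (5,0) g=1 f=9, (5,2) g=1 f=7, (6,1) g=1 f=9]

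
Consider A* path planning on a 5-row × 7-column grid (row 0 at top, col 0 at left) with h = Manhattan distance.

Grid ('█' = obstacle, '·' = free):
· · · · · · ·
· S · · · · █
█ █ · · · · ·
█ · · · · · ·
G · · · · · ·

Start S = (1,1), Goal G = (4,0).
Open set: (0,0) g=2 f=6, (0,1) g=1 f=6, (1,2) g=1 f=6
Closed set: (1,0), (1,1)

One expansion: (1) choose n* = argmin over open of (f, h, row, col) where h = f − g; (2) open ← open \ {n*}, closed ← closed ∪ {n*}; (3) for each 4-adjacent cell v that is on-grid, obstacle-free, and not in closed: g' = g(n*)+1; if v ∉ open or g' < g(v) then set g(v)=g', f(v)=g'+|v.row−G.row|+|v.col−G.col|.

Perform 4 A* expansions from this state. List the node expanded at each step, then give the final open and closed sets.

order=[(0,0) → (0,1) → (1,2) → (2,2)]; open=[(0,2) g=2 f=8, (1,3) g=2 f=8, (2,3) g=3 f=8, (3,2) g=3 f=6]; closed=[(0,0), (0,1), (1,0), (1,1), (1,2), (2,2)]

step 1: expand (0,0) (f=6, h=4) → closed; open now [(0,1) g=1 f=6, (1,2) g=1 f=6]
step 2: expand (0,1) (f=6, h=5) → closed; open now [(0,2) g=2 f=8, (1,2) g=1 f=6]
step 3: expand (1,2) (f=6, h=5) → closed; open now [(0,2) g=2 f=8, (1,3) g=2 f=8, (2,2) g=2 f=6]
step 4: expand (2,2) (f=6, h=4) → closed; open now [(0,2) g=2 f=8, (1,3) g=2 f=8, (2,3) g=3 f=8, (3,2) g=3 f=6]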